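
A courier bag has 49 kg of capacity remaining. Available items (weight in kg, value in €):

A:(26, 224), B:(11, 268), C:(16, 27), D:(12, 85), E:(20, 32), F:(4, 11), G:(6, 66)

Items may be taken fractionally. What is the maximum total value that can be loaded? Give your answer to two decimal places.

600.50

Order: B (268/11=24.36) > G (66/6=11.00) > A (224/26=8.62) > D (85/12=7.08) > F (11/4=2.75) > C (27/16=1.69) > E (32/20=1.60)
Fill: take B (11 @ 268) → take G (6 @ 66) → take A (26 @ 224) → take 6/12 of D → 42.50; 49/49 used.
Total value = 600.50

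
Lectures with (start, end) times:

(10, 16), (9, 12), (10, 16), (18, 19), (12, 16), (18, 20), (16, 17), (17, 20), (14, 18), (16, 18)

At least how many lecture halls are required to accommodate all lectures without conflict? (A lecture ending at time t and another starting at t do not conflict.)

Count concurrent intervals with a sweep; the peak is the room count.
Events (time:±→running): 9:+→1 10:+→2 10:+→3 12:-→2 12:+→3 14:+→4 … peak 4.

4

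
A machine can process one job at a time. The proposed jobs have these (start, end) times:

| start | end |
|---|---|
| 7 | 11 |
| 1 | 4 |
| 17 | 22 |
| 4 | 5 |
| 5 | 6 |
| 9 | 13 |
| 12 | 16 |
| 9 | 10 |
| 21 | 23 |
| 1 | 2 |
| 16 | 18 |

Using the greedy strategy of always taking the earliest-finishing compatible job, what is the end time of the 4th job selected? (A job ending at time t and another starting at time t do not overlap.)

By end time: (1,2), (1,4), (4,5), (5,6), (9,10), (7,11), (9,13), (12,16), (16,18), (17,22), (21,23).
Pick (1,2); next start ≥ 2 → (4,5); next start ≥ 5 → (5,6); next start ≥ 6 → (9,10); next start ≥ 10 → (12,16); next start ≥ 16 → (16,18); next start ≥ 18 → (21,23).
Selected: (1,2) (4,5) (5,6) (9,10) (12,16) (16,18) (21,23)

10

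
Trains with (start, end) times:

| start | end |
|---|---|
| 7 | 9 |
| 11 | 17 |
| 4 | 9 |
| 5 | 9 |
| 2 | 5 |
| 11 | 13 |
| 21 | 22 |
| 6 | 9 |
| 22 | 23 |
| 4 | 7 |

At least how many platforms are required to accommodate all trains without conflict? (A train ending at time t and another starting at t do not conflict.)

starts: [2, 4, 4, 5, 6, 7, 11, 11, 21, 22]
ends:   [5, 7, 9, 9, 9, 9, 13, 17, 22, 23]
s2→1 s4→2 s4→3 e5→2 s5→3 s6→4  — peak 4.

4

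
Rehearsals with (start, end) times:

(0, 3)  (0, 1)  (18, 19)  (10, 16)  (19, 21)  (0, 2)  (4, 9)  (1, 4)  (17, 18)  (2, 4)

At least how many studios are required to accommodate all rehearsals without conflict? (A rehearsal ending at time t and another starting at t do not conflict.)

3

starts: [0, 0, 0, 1, 2, 4, 10, 17, 18, 19]
ends:   [1, 2, 3, 4, 4, 9, 16, 18, 19, 21]
s0→1 s0→2 s0→3  — peak 3.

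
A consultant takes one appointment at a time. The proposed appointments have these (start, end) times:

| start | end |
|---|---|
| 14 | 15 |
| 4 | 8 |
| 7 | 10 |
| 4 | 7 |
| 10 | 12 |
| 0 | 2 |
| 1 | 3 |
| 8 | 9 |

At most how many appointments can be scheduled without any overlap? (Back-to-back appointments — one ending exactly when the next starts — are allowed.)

5

Sort by end time and greedily take each interval whose start is ≥ the last chosen end.
By end time: (0,2), (1,3), (4,7), (4,8), (8,9), (7,10), (10,12), (14,15).
Pick (0,2); next start ≥ 2 → (4,7); next start ≥ 7 → (8,9); next start ≥ 9 → (10,12); next start ≥ 12 → (14,15).
Selected 5 appointments.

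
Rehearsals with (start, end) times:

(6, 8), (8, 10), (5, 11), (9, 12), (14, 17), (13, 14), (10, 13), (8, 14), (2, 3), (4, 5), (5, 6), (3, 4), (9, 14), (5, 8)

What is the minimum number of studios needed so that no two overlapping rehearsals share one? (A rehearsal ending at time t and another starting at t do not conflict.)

Events (time:±→running): 2:+→1 3:-→0 3:+→1 4:-→0 4:+→1 5:-→0 5:+→1 5:+→2 5:+→3 6:-→2 6:+→3 8:-→2 8:-→1 8:+→2 8:+→3 9:+→4 9:+→5 … peak 5.

5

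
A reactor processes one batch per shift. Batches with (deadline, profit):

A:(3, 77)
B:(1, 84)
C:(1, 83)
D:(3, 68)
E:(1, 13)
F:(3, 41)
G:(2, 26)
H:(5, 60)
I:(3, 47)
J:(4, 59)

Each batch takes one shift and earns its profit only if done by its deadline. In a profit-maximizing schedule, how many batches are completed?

5

Sort by profit descending; place each in the latest free slot ≤ its deadline.
By profit: B(d1,84), C(d1,83), A(d3,77), D(d3,68), H(d5,60), J(d4,59), I(d3,47), F(d3,41), G(d2,26), E(d1,13)
B→slot 1; C skipped; A→slot 3; D→slot 2; H→slot 5; J→slot 4; I skipped; F skipped; G skipped; E skipped.
5 of 10 scheduled.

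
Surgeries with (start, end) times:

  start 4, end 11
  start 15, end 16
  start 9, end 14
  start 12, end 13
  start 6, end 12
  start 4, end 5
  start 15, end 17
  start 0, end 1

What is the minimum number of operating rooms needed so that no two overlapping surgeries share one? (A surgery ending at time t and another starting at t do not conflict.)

Count concurrent intervals with a sweep; the peak is the room count.
Events (time:±→running): 0:+→1 1:-→0 4:+→1 4:+→2 5:-→1 6:+→2 9:+→3 … peak 3.

3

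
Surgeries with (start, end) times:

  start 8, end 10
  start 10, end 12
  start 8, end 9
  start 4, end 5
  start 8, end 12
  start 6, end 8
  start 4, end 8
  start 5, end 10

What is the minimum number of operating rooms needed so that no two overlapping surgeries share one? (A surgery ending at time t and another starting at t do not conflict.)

4

Count concurrent intervals with a sweep; the peak is the room count.
Events (time:±→running): 4:+→1 4:+→2 5:-→1 5:+→2 6:+→3 8:-→2 8:-→1 8:+→2 8:+→3 8:+→4 … peak 4.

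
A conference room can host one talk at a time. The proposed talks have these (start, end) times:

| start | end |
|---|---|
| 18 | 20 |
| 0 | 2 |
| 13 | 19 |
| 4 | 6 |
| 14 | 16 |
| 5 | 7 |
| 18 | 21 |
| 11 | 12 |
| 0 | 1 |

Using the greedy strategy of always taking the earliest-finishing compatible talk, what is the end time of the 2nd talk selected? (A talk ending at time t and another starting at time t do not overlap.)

Order by finish time; keep every interval that doesn't clash with the previous kept one.
Sorted by end: (0,1)  (0,2)  (4,6)  (5,7)  (11,12)  (14,16)  (13,19)  (18,20)  (18,21)
take (0,1); take (4,6); take (11,12); take (14,16); skip (13,19); take (18,20).
Selected: (0,1) (4,6) (11,12) (14,16) (18,20)

6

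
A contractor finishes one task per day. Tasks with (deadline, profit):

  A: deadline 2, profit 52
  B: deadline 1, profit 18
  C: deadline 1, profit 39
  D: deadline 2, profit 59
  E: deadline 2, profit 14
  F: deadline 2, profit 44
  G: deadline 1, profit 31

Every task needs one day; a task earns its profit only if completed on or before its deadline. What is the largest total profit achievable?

111

By profit: D(d2,59), A(d2,52), F(d2,44), C(d1,39), G(d1,31), B(d1,18), E(d2,14)
D→slot 2; A→slot 1; F skipped; C skipped; G skipped; B skipped; E skipped.
Profit = 52 + 59 = 111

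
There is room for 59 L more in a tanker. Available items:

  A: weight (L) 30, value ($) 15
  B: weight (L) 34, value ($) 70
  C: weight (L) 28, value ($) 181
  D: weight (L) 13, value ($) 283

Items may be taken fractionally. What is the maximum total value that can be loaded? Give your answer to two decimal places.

501.06

Ratios (sorted): D 21.77, C 6.46, B 2.06, A 0.50
take D (13 @ 283); take C (28 @ 181); take 18/34 of B → 37.06. Capacity used 59/59.
Total value = 501.06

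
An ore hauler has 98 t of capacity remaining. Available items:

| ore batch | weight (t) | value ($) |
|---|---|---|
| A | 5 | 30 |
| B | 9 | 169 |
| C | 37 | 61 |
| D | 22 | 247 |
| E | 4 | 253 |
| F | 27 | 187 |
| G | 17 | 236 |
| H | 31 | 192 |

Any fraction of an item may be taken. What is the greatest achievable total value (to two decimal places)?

Sort by value per unit weight and fill in that order.
Order: E (253/4=63.25) > B (169/9=18.78) > G (236/17=13.88) > D (247/22=11.23) > F (187/27=6.93) > H (192/31=6.19) > A (30/5=6.00) > C (61/37=1.65)
Fill: take E (4 @ 253) → take B (9 @ 169) → take G (17 @ 236) → take D (22 @ 247) → take F (27 @ 187) → take 19/31 of H → 117.68; 98/98 used.
Total value = 1209.68

1209.68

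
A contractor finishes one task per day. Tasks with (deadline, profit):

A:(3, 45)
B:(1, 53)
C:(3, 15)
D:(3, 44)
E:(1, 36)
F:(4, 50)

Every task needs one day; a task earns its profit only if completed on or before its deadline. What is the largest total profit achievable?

192

Take jobs in profit order; each goes to the latest open slot no later than its deadline.
Profit order: B=53 F=50 A=45 D=44 E=36 C=15
Assign: B→slot 1, F→slot 4, A→slot 3, D→slot 2, E skipped, C skipped.
Slots: [1:B] [2:D] [3:A] [4:F]
Profit = 53 + 44 + 45 + 50 = 192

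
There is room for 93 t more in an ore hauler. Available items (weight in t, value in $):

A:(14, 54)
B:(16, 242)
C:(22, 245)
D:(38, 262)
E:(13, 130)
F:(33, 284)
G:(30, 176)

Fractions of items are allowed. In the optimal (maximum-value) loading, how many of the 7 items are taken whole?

Ratios (sorted): B 15.12, C 11.14, E 10.00, F 8.61, D 6.89, G 5.87, A 3.86
take B (16 @ 242); take C (22 @ 245); take E (13 @ 130); take F (33 @ 284); take 9/38 of D → 62.05. Capacity used 93/93.
4 item(s) taken whole; one partial (take 9/38 of D).

4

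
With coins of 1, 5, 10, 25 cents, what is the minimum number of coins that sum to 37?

Greedy: take as many of the largest coin as possible, then repeat with the remainder.
37 = 1×25 + 1×10 + 2×1
Total coins = 1 + 1 + 2 = 4

4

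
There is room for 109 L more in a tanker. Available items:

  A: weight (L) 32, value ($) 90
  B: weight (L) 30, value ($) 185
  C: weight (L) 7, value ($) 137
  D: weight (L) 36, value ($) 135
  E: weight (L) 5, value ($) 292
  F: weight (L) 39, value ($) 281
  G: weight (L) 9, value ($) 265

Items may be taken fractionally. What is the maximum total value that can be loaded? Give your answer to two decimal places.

1231.25

Sort by value per unit weight and fill in that order.
Order: E (292/5=58.40) > G (265/9=29.44) > C (137/7=19.57) > F (281/39=7.21) > B (185/30=6.17) > D (135/36=3.75) > A (90/32=2.81)
Fill: take E (5 @ 292) → take G (9 @ 265) → take C (7 @ 137) → take F (39 @ 281) → take B (30 @ 185) → take 19/36 of D → 71.25; 109/109 used.
Total value = 1231.25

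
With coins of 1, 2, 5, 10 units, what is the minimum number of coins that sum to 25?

Greedy: take as many of the largest coin as possible, then repeat with the remainder.
25 = 2×10 + 1×5
Total coins = 2 + 1 = 3

3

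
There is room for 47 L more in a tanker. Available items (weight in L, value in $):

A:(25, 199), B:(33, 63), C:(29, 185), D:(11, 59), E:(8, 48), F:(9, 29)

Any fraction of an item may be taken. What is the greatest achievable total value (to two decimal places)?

Ratios (sorted): A 7.96, C 6.38, E 6.00, D 5.36, F 3.22, B 1.91
take A (25 @ 199); take 22/29 of C → 140.34. Capacity used 47/47.
Total value = 339.34

339.34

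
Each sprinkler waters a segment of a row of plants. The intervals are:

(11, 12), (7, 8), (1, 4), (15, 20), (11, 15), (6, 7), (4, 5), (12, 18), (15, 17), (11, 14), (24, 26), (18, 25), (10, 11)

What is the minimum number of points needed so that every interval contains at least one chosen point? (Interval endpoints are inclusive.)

5

Process intervals by earliest right end; each time one isn't hit yet, stab at its right endpoint.
By right end: [1,4]  [4,5]  [6,7]  [7,8]  [10,11]  [11,12]  [11,14]  [11,15]  [15,17]  [12,18]  [15,20]  [18,25]  [24,26]
[1,4] uncovered → point at 4; [6,7] uncovered → point at 7; [10,11] uncovered → point at 11; [15,17] uncovered → point at 17; [18,25] uncovered → point at 25.
Points: 4, 7, 11, 17, 25 (5 total).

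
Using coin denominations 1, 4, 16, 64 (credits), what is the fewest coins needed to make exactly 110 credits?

Greedy: take as many of the largest coin as possible, then repeat with the remainder.
110 = 1×64 + 2×16 + 3×4 + 2×1
Total coins = 1 + 2 + 3 + 2 = 8

8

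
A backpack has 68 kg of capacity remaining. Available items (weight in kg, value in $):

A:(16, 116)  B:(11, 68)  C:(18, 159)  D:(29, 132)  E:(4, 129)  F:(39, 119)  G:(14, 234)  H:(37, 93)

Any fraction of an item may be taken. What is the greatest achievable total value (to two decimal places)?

Ratios (sorted): E 32.25, G 16.71, C 8.83, A 7.25, B 6.18, D 4.55, F 3.05, H 2.51
take E (4 @ 129); take G (14 @ 234); take C (18 @ 159); take A (16 @ 116); take B (11 @ 68); take 5/29 of D → 22.76. Capacity used 68/68.
Total value = 728.76

728.76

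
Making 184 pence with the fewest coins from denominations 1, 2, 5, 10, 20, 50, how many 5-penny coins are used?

0

Greedy: take as many of the largest coin as possible, then repeat with the remainder.
184 = 3×50 + 1×20 + 1×10 + 2×2
Count of 5: 0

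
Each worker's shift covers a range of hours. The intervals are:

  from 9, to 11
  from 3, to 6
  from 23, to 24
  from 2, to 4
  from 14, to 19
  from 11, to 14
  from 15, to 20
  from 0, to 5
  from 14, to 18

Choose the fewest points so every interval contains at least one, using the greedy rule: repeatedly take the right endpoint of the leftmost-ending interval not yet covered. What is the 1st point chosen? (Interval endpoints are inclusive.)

Sort by right endpoint; whenever an interval is uncovered, place a point at its right end.
Sorted: [2,4] [0,5] [3,6] [9,11] [11,14] [14,18] [14,19] [15,20] [23,24]
{[2,4],[0,5],[3,6]} hit by 4; {[9,11],[11,14]} hit by 11; {[14,18],[14,19],[15,20]} hit by 18; {[23,24]} hit by 24.
Points: 4, 11, 18, 24 (4 total).

4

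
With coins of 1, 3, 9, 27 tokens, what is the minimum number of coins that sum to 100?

Greedy: take as many of the largest coin as possible, then repeat with the remainder.
100 = 3×27 + 2×9 + 1×1
Total coins = 3 + 2 + 1 = 6

6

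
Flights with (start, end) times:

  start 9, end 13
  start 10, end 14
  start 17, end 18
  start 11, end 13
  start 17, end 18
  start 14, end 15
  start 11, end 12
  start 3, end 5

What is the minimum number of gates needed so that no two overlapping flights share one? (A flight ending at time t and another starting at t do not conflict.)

4

Events (time:±→running): 3:+→1 5:-→0 9:+→1 10:+→2 11:+→3 11:+→4 … peak 4.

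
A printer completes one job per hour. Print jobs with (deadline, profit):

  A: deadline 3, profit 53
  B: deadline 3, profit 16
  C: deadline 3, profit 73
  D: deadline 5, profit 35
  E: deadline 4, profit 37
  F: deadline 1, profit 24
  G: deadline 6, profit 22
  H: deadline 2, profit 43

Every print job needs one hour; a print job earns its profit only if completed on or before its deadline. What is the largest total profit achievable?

263

By profit: C(d3,73), A(d3,53), H(d2,43), E(d4,37), D(d5,35), F(d1,24), G(d6,22), B(d3,16)
C→slot 3; A→slot 2; H→slot 1; E→slot 4; D→slot 5; F skipped; G→slot 6; B skipped.
Profit = 43 + 53 + 73 + 37 + 35 + 22 = 263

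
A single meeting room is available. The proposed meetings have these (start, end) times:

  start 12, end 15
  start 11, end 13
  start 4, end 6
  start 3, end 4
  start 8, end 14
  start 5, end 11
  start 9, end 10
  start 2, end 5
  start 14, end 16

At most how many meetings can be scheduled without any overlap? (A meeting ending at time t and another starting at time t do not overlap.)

5

Greedy by earliest finish: after sorting by end time, pick each interval compatible with the last pick.
By end time: (3,4), (2,5), (4,6), (9,10), (5,11), (11,13), (8,14), (12,15), (14,16).
Pick (3,4); next start ≥ 4 → (4,6); next start ≥ 6 → (9,10); next start ≥ 10 → (11,13); next start ≥ 13 → (14,16).
Selected 5 meetings.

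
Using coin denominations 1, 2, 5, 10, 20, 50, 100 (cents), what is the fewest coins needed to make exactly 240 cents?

240 − 2×100→40 − 2×20→0
Total coins = 2 + 2 = 4

4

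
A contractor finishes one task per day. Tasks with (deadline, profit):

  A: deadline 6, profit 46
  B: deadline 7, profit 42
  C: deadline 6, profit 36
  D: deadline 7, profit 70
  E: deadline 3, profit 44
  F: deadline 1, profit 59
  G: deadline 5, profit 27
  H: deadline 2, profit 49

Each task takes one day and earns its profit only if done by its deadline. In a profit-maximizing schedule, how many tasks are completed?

7

Sort by profit descending; place each in the latest free slot ≤ its deadline.
Profit order: D=70 F=59 H=49 A=46 E=44 B=42 C=36 G=27
Assign: D→slot 7, F→slot 1, H→slot 2, A→slot 6, E→slot 3, B→slot 5, C→slot 4, G skipped.
Slots: [1:F] [2:H] [3:E] [4:C] [5:B] [6:A] [7:D]
7 of 8 scheduled.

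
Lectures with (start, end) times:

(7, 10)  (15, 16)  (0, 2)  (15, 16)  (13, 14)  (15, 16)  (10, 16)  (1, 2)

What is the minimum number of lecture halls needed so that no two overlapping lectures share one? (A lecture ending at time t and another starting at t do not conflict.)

starts: [0, 1, 7, 10, 13, 15, 15, 15]
ends:   [2, 2, 10, 14, 16, 16, 16, 16]
s0→1 s1→2 e2→1 e2→0 s7→1 e10→0 s10→1 s13→2 e14→1 s15→2 s15→3 s15→4  — peak 4.

4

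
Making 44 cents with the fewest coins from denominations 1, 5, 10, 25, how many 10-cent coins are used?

Use the largest denomination that fits, subtract, and repeat.
44 = 1×25 + 1×10 + 1×5 + 4×1
Count of 10: 1

1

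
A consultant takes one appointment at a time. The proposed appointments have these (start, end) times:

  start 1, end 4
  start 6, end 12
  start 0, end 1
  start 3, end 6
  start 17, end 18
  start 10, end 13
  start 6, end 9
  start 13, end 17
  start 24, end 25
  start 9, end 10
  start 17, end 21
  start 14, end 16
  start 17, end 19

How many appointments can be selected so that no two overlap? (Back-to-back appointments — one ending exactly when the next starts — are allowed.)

Order by finish time; keep every interval that doesn't clash with the previous kept one.
Sorted by end: (0,1)  (1,4)  (3,6)  (6,9)  (9,10)  (6,12)  (10,13)  (14,16)  (13,17)  (17,18)  (17,19)  (17,21)  (24,25)
take (0,1); take (1,4); take (6,9); take (9,10); take (10,13); take (14,16); take (17,18); skip (17,21); take (24,25).
Selected 8 appointments.

8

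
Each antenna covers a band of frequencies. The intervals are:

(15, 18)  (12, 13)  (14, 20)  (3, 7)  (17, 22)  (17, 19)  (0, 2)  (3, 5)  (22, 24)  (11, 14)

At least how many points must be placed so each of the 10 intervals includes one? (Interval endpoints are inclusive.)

5

Process intervals by earliest right end; each time one isn't hit yet, stab at its right endpoint.
By right end: [0,2]  [3,5]  [3,7]  [12,13]  [11,14]  [15,18]  [17,19]  [14,20]  [17,22]  [22,24]
[0,2] uncovered → point at 2; [3,5] uncovered → point at 5; [12,13] uncovered → point at 13; [15,18] uncovered → point at 18; [22,24] uncovered → point at 24.
Points: 2, 5, 13, 18, 24 (5 total).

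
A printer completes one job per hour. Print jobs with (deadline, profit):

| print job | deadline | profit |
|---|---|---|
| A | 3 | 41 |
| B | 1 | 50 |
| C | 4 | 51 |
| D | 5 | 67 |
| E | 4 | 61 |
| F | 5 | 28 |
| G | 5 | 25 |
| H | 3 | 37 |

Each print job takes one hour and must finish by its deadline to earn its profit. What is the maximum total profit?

Profit order: D=67 E=61 C=51 B=50 A=41 H=37 F=28 G=25
Assign: D→slot 5, E→slot 4, C→slot 3, B→slot 1, A→slot 2, H skipped, F skipped, G skipped.
Slots: [1:B] [2:A] [3:C] [4:E] [5:D]
Profit = 50 + 41 + 51 + 61 + 67 = 270

270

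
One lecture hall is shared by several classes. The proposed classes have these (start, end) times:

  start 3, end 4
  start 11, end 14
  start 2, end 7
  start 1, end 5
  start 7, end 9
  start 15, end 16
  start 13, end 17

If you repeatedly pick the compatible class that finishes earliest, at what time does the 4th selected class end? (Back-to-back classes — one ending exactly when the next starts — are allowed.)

By end time: (3,4), (1,5), (2,7), (7,9), (11,14), (15,16), (13,17).
Pick (3,4); next start ≥ 4 → (7,9); next start ≥ 9 → (11,14); next start ≥ 14 → (15,16).
Selected: (3,4) (7,9) (11,14) (15,16)

16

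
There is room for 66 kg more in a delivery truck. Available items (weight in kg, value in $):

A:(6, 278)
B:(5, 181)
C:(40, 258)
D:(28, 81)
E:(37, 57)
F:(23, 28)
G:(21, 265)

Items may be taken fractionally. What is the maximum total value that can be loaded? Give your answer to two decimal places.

Sort by value per unit weight and fill in that order.
Order: A (278/6=46.33) > B (181/5=36.20) > G (265/21=12.62) > C (258/40=6.45) > D (81/28=2.89) > E (57/37=1.54) > F (28/23=1.22)
Fill: take A (6 @ 278) → take B (5 @ 181) → take G (21 @ 265) → take 34/40 of C → 219.30; 66/66 used.
Total value = 943.30

943.30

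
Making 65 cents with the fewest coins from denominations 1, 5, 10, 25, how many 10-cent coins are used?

Use the largest denomination that fits, subtract, and repeat.
65 = 2×25 + 1×10 + 1×5
Count of 10: 1

1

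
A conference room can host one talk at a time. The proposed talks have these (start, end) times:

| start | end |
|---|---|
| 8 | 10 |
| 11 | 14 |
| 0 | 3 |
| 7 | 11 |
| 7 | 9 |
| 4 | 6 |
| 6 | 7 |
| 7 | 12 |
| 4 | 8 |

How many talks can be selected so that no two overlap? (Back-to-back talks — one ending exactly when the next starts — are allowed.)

Sort by end time and greedily take each interval whose start is ≥ the last chosen end.
By end time: (0,3), (4,6), (6,7), (4,8), (7,9), (8,10), (7,11), (7,12), (11,14).
Pick (0,3); next start ≥ 3 → (4,6); next start ≥ 6 → (6,7); next start ≥ 7 → (7,9); next start ≥ 9 → (11,14).
Selected 5 talks.

5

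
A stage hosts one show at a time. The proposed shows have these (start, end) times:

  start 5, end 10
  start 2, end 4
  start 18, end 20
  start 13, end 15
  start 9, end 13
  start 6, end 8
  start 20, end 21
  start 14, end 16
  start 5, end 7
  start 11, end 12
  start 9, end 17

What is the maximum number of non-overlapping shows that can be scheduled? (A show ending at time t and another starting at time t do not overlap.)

Sorted by end: (2,4)  (5,7)  (6,8)  (5,10)  (11,12)  (9,13)  (13,15)  (14,16)  (9,17)  (18,20)  (20,21)
take (2,4); take (5,7); skip (6,8); take (11,12); take (13,15); skip (14,16); skip (9,17); take (18,20); take (20,21).
Selected 6 shows.

6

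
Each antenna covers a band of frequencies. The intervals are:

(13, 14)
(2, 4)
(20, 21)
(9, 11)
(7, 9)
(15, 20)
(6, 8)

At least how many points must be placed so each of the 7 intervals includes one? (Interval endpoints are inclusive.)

Sort by right endpoint; whenever an interval is uncovered, place a point at its right end.
By right end: [2,4]  [6,8]  [7,9]  [9,11]  [13,14]  [15,20]  [20,21]
[2,4] uncovered → point at 4; [6,8] uncovered → point at 8; [9,11] uncovered → point at 11; [13,14] uncovered → point at 14; [15,20] uncovered → point at 20.
Points: 4, 8, 11, 14, 20 (5 total).

5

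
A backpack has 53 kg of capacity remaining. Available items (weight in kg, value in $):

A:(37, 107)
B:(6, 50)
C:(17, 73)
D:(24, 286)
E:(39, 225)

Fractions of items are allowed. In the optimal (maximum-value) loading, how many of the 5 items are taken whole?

Greedy by value/weight ratio, highest first.
Order: D (286/24=11.92) > B (50/6=8.33) > E (225/39=5.77) > C (73/17=4.29) > A (107/37=2.89)
Fill: take D (24 @ 286) → take B (6 @ 50) → take 23/39 of E → 132.69; 53/53 used.
2 item(s) taken whole; one partial (take 23/39 of E).

2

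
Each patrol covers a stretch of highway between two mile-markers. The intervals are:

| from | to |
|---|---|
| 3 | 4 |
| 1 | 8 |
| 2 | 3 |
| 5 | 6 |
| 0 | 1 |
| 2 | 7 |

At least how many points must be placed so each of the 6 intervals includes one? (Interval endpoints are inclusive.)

Sort by right endpoint; whenever an interval is uncovered, place a point at its right end.
Sorted: [0,1] [2,3] [3,4] [5,6] [2,7] [1,8]
{[0,1]} hit by 1; {[2,3],[3,4]} hit by 3; {[5,6],[2,7],[1,8]} hit by 6.
Points: 1, 3, 6 (3 total).

3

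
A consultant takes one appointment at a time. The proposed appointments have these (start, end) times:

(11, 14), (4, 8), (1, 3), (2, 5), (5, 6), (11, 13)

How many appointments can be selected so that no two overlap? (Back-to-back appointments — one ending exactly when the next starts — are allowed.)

3

Sorted by end: (1,3)  (2,5)  (5,6)  (4,8)  (11,13)  (11,14)
take (1,3); take (5,6); take (11,13).
Selected 3 appointments.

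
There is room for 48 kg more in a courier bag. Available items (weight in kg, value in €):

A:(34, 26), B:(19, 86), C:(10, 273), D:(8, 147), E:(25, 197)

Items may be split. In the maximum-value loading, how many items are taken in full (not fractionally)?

Ratios (sorted): C 27.30, D 18.38, E 7.88, B 4.53, A 0.76
take C (10 @ 273); take D (8 @ 147); take E (25 @ 197); take 5/19 of B → 22.63. Capacity used 48/48.
3 item(s) taken whole; one partial (take 5/19 of B).

3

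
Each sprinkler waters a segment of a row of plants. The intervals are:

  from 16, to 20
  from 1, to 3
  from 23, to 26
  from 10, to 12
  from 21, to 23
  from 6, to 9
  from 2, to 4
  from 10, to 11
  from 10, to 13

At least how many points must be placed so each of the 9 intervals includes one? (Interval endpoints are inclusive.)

Sort by right endpoint; whenever an interval is uncovered, place a point at its right end.
By right end: [1,3]  [2,4]  [6,9]  [10,11]  [10,12]  [10,13]  [16,20]  [21,23]  [23,26]
[1,3] uncovered → point at 3; [6,9] uncovered → point at 9; [10,11] uncovered → point at 11; [16,20] uncovered → point at 20; [21,23] uncovered → point at 23.
Points: 3, 9, 11, 20, 23 (5 total).

5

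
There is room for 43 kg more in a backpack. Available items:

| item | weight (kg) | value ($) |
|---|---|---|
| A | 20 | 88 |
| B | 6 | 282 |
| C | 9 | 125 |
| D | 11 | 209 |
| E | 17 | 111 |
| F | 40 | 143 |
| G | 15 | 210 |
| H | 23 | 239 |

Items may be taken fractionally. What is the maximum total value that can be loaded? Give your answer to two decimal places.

846.78

Greedy by value/weight ratio, highest first.
Order: B (282/6=47.00) > D (209/11=19.00) > G (210/15=14.00) > C (125/9=13.89) > H (239/23=10.39) > E (111/17=6.53) > A (88/20=4.40) > F (143/40=3.58)
Fill: take B (6 @ 282) → take D (11 @ 209) → take G (15 @ 210) → take C (9 @ 125) → take 2/23 of H → 20.78; 43/43 used.
Total value = 846.78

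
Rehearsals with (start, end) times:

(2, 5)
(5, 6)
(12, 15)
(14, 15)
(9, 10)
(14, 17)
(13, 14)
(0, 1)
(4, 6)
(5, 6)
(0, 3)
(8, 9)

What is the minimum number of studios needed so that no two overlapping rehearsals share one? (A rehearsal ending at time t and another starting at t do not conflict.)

starts: [0, 0, 2, 4, 5, 5, 8, 9, 12, 13, 14, 14]
ends:   [1, 3, 5, 6, 6, 6, 9, 10, 14, 15, 15, 17]
s0→1 s0→2 e1→1 s2→2 e3→1 s4→2 e5→1 s5→2 s5→3  — peak 3.

3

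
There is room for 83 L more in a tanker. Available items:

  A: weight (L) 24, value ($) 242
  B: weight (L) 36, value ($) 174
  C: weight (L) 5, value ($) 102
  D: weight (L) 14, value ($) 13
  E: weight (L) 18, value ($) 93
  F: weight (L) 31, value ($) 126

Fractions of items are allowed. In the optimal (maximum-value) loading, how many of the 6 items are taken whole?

4

Greedy by value/weight ratio, highest first.
Order: C (102/5=20.40) > A (242/24=10.08) > E (93/18=5.17) > B (174/36=4.83) > F (126/31=4.06) > D (13/14=0.93)
Fill: take C (5 @ 102) → take A (24 @ 242) → take E (18 @ 93) → take B (36 @ 174); 83/83 used.
4 item(s) taken whole.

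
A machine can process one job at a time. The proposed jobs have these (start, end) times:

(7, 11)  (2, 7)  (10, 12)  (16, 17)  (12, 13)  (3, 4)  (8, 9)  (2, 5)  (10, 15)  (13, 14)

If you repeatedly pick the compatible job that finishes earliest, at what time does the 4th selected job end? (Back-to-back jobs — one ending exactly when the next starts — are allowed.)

By end time: (3,4), (2,5), (2,7), (8,9), (7,11), (10,12), (12,13), (13,14), (10,15), (16,17).
Pick (3,4); next start ≥ 4 → (8,9); next start ≥ 9 → (10,12); next start ≥ 12 → (12,13); next start ≥ 13 → (13,14); next start ≥ 14 → (16,17).
Selected: (3,4) (8,9) (10,12) (12,13) (13,14) (16,17)

13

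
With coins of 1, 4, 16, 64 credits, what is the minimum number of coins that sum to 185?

8

185 = 2×64 + 3×16 + 2×4 + 1×1
Total coins = 2 + 3 + 2 + 1 = 8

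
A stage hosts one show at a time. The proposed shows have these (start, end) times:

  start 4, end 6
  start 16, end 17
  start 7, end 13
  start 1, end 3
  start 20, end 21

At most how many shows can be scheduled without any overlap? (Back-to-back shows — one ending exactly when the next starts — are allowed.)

5

By end time: (1,3), (4,6), (7,13), (16,17), (20,21).
Pick (1,3); next start ≥ 3 → (4,6); next start ≥ 6 → (7,13); next start ≥ 13 → (16,17); next start ≥ 17 → (20,21).
Selected 5 shows.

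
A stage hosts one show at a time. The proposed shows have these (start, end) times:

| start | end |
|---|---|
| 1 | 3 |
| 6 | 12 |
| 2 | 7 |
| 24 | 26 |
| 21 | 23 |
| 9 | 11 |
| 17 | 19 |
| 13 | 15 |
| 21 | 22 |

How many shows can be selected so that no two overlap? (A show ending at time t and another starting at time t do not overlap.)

Sort by end time and greedily take each interval whose start is ≥ the last chosen end.
By end time: (1,3), (2,7), (9,11), (6,12), (13,15), (17,19), (21,22), (21,23), (24,26).
Pick (1,3); next start ≥ 3 → (9,11); next start ≥ 11 → (13,15); next start ≥ 15 → (17,19); next start ≥ 19 → (21,22); next start ≥ 22 → (24,26).
Selected 6 shows.

6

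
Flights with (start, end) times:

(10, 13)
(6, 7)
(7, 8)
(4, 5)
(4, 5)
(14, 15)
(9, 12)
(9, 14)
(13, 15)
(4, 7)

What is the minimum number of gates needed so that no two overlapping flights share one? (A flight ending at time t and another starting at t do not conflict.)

3

Count concurrent intervals with a sweep; the peak is the room count.
Events (time:±→running): 4:+→1 4:+→2 4:+→3 … peak 3.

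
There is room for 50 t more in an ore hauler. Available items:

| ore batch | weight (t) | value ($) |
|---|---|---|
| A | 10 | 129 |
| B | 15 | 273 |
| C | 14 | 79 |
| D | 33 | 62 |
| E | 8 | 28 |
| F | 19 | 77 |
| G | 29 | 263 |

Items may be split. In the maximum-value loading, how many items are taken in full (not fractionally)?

Order: B (273/15=18.20) > A (129/10=12.90) > G (263/29=9.07) > C (79/14=5.64) > F (77/19=4.05) > E (28/8=3.50) > D (62/33=1.88)
Fill: take B (15 @ 273) → take A (10 @ 129) → take 25/29 of G → 226.72; 50/50 used.
2 item(s) taken whole; one partial (take 25/29 of G).

2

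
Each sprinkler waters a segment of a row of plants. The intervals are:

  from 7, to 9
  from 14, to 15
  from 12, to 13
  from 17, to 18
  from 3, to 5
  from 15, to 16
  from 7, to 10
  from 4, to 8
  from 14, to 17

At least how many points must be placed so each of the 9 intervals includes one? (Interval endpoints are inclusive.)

5

Sorted: [3,5] [4,8] [7,9] [7,10] [12,13] [14,15] [15,16] [14,17] [17,18]
{[3,5],[4,8]} hit by 5; {[7,9],[7,10]} hit by 9; {[12,13]} hit by 13; {[14,15],[15,16],[14,17]} hit by 15; {[17,18]} hit by 18.
Points: 5, 9, 13, 15, 18 (5 total).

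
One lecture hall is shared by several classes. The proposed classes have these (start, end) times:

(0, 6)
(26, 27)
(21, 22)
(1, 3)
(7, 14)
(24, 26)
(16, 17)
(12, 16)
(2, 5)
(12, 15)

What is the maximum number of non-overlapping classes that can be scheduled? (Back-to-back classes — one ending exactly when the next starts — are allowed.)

6

Greedy by earliest finish: after sorting by end time, pick each interval compatible with the last pick.
By end time: (1,3), (2,5), (0,6), (7,14), (12,15), (12,16), (16,17), (21,22), (24,26), (26,27).
Pick (1,3); next start ≥ 3 → (7,14); next start ≥ 14 → (16,17); next start ≥ 17 → (21,22); next start ≥ 22 → (24,26); next start ≥ 26 → (26,27).
Selected 6 classes.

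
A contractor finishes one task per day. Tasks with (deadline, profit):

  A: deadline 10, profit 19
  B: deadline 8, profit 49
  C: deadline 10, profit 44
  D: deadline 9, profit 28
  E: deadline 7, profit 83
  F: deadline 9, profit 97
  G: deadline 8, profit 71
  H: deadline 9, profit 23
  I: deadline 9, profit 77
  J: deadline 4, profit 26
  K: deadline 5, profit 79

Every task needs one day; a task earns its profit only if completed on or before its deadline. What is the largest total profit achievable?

Sort by profit descending; place each in the latest free slot ≤ its deadline.
By profit: F(d9,97), E(d7,83), K(d5,79), I(d9,77), G(d8,71), B(d8,49), C(d10,44), D(d9,28), J(d4,26), H(d9,23), A(d10,19)
F→slot 9; E→slot 7; K→slot 5; I→slot 8; G→slot 6; B→slot 4; C→slot 10; D→slot 3; J→slot 2; H→slot 1; A skipped.
Profit = 23 + 26 + 28 + 49 + 79 + 71 + 83 + 77 + 97 + 44 = 577

577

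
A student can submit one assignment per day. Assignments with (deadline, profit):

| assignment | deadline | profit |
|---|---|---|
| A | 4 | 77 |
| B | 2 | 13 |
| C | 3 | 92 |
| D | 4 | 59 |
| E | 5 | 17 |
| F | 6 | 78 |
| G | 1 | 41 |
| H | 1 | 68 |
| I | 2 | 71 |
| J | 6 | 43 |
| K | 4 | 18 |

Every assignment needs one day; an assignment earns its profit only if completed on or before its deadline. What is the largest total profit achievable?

Take jobs in profit order; each goes to the latest open slot no later than its deadline.
Profit order: C=92 F=78 A=77 I=71 H=68 D=59 J=43 G=41 K=18 E=17 B=13
Assign: C→slot 3, F→slot 6, A→slot 4, I→slot 2, H→slot 1, D skipped, J→slot 5, G skipped, K skipped, E skipped, B skipped.
Slots: [1:H] [2:I] [3:C] [4:A] [5:J] [6:F]
Profit = 68 + 71 + 92 + 77 + 43 + 78 = 429

429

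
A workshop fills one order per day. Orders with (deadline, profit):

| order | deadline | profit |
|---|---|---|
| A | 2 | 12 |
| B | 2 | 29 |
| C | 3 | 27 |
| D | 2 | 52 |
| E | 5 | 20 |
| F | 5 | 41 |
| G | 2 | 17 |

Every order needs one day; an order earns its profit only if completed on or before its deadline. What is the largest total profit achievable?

Sort by profit descending; place each in the latest free slot ≤ its deadline.
Profit order: D=52 F=41 B=29 C=27 E=20 G=17 A=12
Assign: D→slot 2, F→slot 5, B→slot 1, C→slot 3, E→slot 4, G skipped, A skipped.
Slots: [1:B] [2:D] [3:C] [4:E] [5:F]
Profit = 29 + 52 + 27 + 20 + 41 = 169

169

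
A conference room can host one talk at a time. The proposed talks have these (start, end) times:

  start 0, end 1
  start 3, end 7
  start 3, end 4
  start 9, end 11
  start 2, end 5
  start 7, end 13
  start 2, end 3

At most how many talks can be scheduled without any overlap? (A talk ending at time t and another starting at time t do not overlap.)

Order by finish time; keep every interval that doesn't clash with the previous kept one.
Sorted by end: (0,1)  (2,3)  (3,4)  (2,5)  (3,7)  (9,11)  (7,13)
take (0,1); take (2,3); take (3,4); skip (3,7); take (9,11).
Selected 4 talks.

4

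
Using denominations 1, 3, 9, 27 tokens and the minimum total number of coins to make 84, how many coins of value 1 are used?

0

Use the largest denomination that fits, subtract, and repeat.
84 = 3×27 + 1×3
Count of 1: 0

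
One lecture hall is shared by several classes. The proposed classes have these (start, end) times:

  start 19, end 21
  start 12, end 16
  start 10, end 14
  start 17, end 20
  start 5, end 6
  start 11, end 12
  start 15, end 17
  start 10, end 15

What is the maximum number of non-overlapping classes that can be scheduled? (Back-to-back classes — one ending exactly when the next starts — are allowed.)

Sort by end time and greedily take each interval whose start is ≥ the last chosen end.
By end time: (5,6), (11,12), (10,14), (10,15), (12,16), (15,17), (17,20), (19,21).
Pick (5,6); next start ≥ 6 → (11,12); next start ≥ 12 → (12,16); next start ≥ 16 → (17,20).
Selected 4 classes.

4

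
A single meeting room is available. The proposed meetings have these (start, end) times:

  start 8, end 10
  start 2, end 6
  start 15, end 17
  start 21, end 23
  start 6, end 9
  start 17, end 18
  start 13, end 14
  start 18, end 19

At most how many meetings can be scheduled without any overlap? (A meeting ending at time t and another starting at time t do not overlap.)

Sorted by end: (2,6)  (6,9)  (8,10)  (13,14)  (15,17)  (17,18)  (18,19)  (21,23)
take (2,6); take (6,9); take (13,14); take (15,17); take (17,18); take (18,19); take (21,23).
Selected 7 meetings.

7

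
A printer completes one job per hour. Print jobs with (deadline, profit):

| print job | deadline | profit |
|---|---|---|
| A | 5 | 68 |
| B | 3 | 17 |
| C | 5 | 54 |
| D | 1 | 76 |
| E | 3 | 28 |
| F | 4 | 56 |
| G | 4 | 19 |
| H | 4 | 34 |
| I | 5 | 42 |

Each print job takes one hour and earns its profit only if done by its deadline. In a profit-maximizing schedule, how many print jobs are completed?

Sort by profit descending; place each in the latest free slot ≤ its deadline.
By profit: D(d1,76), A(d5,68), F(d4,56), C(d5,54), I(d5,42), H(d4,34), E(d3,28), G(d4,19), B(d3,17)
D→slot 1; A→slot 5; F→slot 4; C→slot 3; I→slot 2; H skipped; E skipped; G skipped; B skipped.
5 of 9 scheduled.

5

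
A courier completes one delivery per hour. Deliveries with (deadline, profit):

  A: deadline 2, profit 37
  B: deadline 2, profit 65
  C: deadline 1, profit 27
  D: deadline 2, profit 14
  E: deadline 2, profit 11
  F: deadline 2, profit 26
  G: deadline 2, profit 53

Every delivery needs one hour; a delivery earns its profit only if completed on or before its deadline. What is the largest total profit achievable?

118

Profit order: B=65 G=53 A=37 C=27 F=26 D=14 E=11
Assign: B→slot 2, G→slot 1, A skipped, C skipped, F skipped, D skipped, E skipped.
Slots: [1:G] [2:B]
Profit = 53 + 65 = 118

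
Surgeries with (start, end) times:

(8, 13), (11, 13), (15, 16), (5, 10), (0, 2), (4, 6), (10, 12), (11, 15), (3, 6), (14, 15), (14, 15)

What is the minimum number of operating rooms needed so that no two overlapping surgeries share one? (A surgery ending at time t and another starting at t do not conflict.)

4

The answer is the maximum number of intervals overlapping at any instant.
Events (time:±→running): 0:+→1 2:-→0 3:+→1 4:+→2 5:+→3 6:-→2 6:-→1 8:+→2 10:-→1 10:+→2 11:+→3 11:+→4 … peak 4.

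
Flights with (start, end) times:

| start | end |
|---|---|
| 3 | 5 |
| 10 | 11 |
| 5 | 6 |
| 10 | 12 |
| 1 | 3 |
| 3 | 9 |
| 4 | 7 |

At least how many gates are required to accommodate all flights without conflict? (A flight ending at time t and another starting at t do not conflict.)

starts: [1, 3, 3, 4, 5, 10, 10]
ends:   [3, 5, 6, 7, 9, 11, 12]
s1→1 e3→0 s3→1 s3→2 s4→3  — peak 3.

3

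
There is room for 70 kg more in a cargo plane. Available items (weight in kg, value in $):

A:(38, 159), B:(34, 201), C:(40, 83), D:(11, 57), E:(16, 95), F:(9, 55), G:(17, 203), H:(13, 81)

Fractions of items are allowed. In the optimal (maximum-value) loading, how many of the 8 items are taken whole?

4

Sort by value per unit weight and fill in that order.
Order: G (203/17=11.94) > H (81/13=6.23) > F (55/9=6.11) > E (95/16=5.94) > B (201/34=5.91) > D (57/11=5.18) > A (159/38=4.18) > C (83/40=2.08)
Fill: take G (17 @ 203) → take H (13 @ 81) → take F (9 @ 55) → take E (16 @ 95) → take 15/34 of B → 88.68; 70/70 used.
4 item(s) taken whole; one partial (take 15/34 of B).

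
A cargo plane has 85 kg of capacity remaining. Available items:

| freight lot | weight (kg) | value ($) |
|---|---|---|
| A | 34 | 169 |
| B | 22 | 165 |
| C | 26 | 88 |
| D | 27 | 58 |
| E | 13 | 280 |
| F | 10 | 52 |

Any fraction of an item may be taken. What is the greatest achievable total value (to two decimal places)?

Order: E (280/13=21.54) > B (165/22=7.50) > F (52/10=5.20) > A (169/34=4.97) > C (88/26=3.38) > D (58/27=2.15)
Fill: take E (13 @ 280) → take B (22 @ 165) → take F (10 @ 52) → take A (34 @ 169) → take 6/26 of C → 20.31; 85/85 used.
Total value = 686.31

686.31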